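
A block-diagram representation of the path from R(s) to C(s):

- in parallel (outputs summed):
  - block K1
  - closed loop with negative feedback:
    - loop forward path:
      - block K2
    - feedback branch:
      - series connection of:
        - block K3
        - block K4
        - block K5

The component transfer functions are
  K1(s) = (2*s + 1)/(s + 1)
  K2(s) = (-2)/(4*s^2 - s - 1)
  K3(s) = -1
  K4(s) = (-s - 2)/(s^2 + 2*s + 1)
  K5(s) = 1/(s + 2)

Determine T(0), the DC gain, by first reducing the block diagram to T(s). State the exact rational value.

The answer is 5/3.

Reasoning:
1. combine K3, K4, K5 in series = 1/(s^2 + 2*s + 1)
2. feedback reduction of K2, (K3*K4*K5) = (-2*s^2 - 4*s - 2)/(4*s^4 + 7*s^3 + s^2 - 3*s - 3)
3. add K1, [K2/(1+K2*(K3*K4*K5))] (parallel) = (8*s^5 + 18*s^4 + 7*s^3 - 11*s^2 - 15*s - 5)/(4*s^5 + 11*s^4 + 8*s^3 - 2*s^2 - 6*s - 3)
DC gain: substitute s = 0 into T(s) from step 3: T(0) = -5/(-3) = 5/3.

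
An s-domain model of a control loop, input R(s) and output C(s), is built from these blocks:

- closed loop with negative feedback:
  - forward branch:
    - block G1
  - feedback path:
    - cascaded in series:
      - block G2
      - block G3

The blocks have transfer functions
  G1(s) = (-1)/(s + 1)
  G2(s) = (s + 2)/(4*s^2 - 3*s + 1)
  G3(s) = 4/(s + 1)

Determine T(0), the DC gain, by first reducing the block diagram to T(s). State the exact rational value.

Answer: 1/7

Working:
Step 1. reduce the series chain G2, G3: (4*s + 8)/(4*s^3 + s^2 - 2*s + 1)
Step 2. collapse the loop (G1 forward, (G2*G3) return): (-4*s^3 - s^2 + 2*s - 1)/(4*s^4 + 5*s^3 - s^2 - 5*s - 7)
The step-2 result is T(s). Setting s = 0: T(0) = -1/(-7) = 1/7.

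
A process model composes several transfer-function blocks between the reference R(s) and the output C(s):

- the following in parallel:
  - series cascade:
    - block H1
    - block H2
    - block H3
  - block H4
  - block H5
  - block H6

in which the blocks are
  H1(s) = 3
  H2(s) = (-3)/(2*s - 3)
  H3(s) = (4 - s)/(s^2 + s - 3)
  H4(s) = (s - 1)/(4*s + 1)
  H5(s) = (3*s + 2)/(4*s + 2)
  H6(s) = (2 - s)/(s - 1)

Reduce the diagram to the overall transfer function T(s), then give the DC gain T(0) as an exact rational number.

Step 1. reduce the series chain H1, H2, H3; result (9*s - 36)/(2*s^3 - s^2 - 9*s + 9)
Step 2. reduce the parallel group (H1*H2*H3), H4, H5, H6; result (26*s^5 + 157*s^4 - 734*s^3 + 50*s^2 + 423*s + 108)/(32*s^6 - 24*s^5 - 160*s^4 + 186*s^3 + 56*s^2 - 72*s - 18)
DC gain: substitute s = 0 into T(s) from step 2: T(0) = 108/(-18) = -6.

Answer: -6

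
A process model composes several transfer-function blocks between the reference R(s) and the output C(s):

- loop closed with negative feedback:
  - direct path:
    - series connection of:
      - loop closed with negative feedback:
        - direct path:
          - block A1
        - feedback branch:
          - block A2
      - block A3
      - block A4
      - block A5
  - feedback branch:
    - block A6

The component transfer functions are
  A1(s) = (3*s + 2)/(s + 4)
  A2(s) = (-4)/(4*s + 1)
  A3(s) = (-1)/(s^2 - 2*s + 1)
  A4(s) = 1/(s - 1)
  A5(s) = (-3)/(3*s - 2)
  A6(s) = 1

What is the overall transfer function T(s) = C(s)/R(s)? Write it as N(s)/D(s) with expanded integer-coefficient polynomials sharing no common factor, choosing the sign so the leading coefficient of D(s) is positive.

[1] reduce the feedback loop with forward A1 and return A2 gives (12*s^2 + 11*s + 2)/(4*s^2 + 5*s - 4)
[2] cascade [A1/(1+A1*A2)], A3, A4, A5 gives (36*s^2 + 33*s + 6)/(12*s^6 - 29*s^5 - 7*s^4 + 83*s^3 - 97*s^2 + 46*s - 8)
[3] apply the feedback formula to ([A1/(1+A1*A2)]*A3*A4*A5), A6, giving the overall T(s)

Answer: (36*s^2 + 33*s + 6)/(12*s^6 - 29*s^5 - 7*s^4 + 83*s^3 - 61*s^2 + 79*s - 2)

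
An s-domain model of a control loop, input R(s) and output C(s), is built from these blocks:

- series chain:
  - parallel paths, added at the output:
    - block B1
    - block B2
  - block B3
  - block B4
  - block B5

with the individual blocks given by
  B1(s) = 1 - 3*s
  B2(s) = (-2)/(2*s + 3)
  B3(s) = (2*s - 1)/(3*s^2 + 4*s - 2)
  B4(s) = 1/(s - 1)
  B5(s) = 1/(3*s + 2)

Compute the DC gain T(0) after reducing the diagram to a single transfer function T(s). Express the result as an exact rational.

Answer: -1/12

Working:
Step 1 - parallel reduction of B1, B2, giving (-6*s^2 - 7*s + 1)/(2*s + 3)
Step 2 - multiply (B1+B2), B3, B4, B5 (series), giving (-12*s^3 - 8*s^2 + 9*s - 1)/(18*s^5 + 45*s^4 - 5*s^3 - 60*s^2 - 10*s + 12)
Step 2 gives the overall T(s). Then T(0) = -1/12.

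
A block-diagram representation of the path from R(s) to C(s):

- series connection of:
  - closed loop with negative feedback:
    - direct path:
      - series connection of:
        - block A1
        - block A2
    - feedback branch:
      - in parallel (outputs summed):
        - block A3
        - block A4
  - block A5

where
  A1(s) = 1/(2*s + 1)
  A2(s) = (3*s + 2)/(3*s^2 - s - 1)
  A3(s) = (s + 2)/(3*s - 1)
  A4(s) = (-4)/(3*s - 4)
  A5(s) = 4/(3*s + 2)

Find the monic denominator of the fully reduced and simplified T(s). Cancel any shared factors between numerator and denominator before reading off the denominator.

Step 1: reduce the series chain A1, A2: (3*s + 2)/(6*s^3 + s^2 - 3*s - 1)
Step 2: reduce the parallel group A3, A4: (3*s^2 - 10*s - 4)/(9*s^2 - 15*s + 4)
Step 3: close the feedback loop around (A1*A2), (A3+A4): (27*s^3 - 27*s^2 - 18*s + 8)/(54*s^5 - 81*s^4 - 9*s^3 + 16*s^2 - 29*s - 12)
Step 4: cascade [(A1*A2)/(1+(A1*A2)*(A3+A4))], A5: (36*s^2 - 60*s + 16)/(54*s^5 - 81*s^4 - 9*s^3 + 16*s^2 - 29*s - 12)
That last expression is T(s), already simplified. Scaling its denominator by 1/54 (the reciprocal of the leading coefficient) yields the monic denominator.

Final answer: s^5 - 3*s^4/2 - s^3/6 + 8*s^2/27 - 29*s/54 - 2/9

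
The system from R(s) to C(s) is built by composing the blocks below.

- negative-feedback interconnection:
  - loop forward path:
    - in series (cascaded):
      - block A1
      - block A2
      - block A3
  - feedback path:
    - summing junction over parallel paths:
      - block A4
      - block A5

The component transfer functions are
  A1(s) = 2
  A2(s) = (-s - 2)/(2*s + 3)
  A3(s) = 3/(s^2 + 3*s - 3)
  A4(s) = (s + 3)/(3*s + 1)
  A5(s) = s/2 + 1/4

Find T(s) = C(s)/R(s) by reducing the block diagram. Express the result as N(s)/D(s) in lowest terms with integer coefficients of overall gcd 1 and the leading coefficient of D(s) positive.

Step 1: multiply A1, A2, A3 (series) gives (-6*s - 12)/(2*s^3 + 9*s^2 + 3*s - 9)
Step 2: add A4, A5 (parallel) gives (6*s^2 + 9*s + 13)/(12*s + 4)
Step 3: close the feedback loop around (A1*A2*A3), (A4+A5): this yields T(s), and no further normalization is needed

Hence the answer: (-36*s^2 - 84*s - 24)/(12*s^4 + 40*s^3 - 27*s^2 - 141*s - 96)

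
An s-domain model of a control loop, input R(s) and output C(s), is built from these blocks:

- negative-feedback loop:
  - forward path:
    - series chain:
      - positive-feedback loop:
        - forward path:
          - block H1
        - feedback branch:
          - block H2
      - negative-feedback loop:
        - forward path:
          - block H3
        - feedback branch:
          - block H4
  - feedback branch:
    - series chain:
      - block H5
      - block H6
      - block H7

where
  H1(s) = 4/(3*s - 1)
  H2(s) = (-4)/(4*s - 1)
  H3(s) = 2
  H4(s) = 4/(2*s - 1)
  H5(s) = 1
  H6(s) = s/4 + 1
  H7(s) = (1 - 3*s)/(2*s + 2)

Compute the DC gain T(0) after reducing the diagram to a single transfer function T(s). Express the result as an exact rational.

First reduce the diagram to T(s).

Step 1. feedback reduction of H1, H2 = (16*s - 4)/(12*s^2 - 7*s + 17)
Step 2. apply the feedback formula to H3, H4 = (4*s - 2)/(2*s + 7)
Step 3. series reduction of [H1/(1-H1*H2)], [H3/(1+H3*H4)] = (64*s^2 - 48*s + 8)/(24*s^3 + 70*s^2 - 15*s + 119)
Step 4. reduce the series chain H5, H6, H7 = (-3*s^2 - 11*s + 4)/(8*s + 8)
Step 5. apply the feedback formula to ([H1/(1-H1*H2)]*[H3/(1+H3*H4)]), (H5*H6*H7) = (64*s^3 + 16*s^2 - 40*s + 8)/(24*s^3 + 150*s^2 + 69*s + 123)
Evaluating the step-5 result (the overall T(s)) at s = 0 gives T(0) = 8/123.

Answer: 8/123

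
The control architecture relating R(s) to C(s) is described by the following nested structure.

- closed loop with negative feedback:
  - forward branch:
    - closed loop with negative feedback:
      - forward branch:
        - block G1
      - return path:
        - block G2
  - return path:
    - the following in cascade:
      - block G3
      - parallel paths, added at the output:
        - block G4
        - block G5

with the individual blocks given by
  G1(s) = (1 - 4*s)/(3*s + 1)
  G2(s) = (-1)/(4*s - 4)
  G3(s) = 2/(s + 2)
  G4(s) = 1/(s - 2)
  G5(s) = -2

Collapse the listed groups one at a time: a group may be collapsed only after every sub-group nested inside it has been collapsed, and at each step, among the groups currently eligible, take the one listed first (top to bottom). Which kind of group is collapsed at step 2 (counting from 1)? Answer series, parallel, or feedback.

(1) reduce the feedback loop with forward G1 and return G2
(2) parallel reduction of G4, G5
(3) combine G3, (G4+G5) in series
(4) collapse the loop ([G1/(1+G1*G2)] forward, (G3*(G4+G5)) return)
Step 2: parallel.

Hence the answer: parallel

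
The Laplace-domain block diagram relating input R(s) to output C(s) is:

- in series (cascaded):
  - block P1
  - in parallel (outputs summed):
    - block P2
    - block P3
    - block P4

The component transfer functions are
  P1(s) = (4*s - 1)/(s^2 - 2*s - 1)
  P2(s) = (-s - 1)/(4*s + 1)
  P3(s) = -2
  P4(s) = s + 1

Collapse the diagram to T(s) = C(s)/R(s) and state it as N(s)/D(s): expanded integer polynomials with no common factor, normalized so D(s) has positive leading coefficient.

The answer is (16*s^3 - 20*s^2 - 4*s + 2)/(4*s^3 - 7*s^2 - 6*s - 1).

Reasoning:
Step 1 - sum the parallel branches P2, P3, P4: (4*s^2 - 4*s - 2)/(4*s + 1)
Step 2 - multiply P1, (P2+P3+P4) (series): this yields T(s), and no further normalization is needed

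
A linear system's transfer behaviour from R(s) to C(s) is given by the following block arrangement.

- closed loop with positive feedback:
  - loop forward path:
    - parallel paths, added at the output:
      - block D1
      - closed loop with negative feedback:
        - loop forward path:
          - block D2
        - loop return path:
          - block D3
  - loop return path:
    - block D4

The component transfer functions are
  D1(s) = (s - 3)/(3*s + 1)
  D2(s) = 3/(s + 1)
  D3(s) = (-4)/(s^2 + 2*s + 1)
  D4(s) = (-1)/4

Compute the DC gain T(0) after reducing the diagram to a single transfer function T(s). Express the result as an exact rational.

Reducing step by step:

Step 1: collapse the loop (D2 forward, D3 return); result (3*s^2 + 6*s + 3)/(s^3 + 3*s^2 + 3*s - 11)
Step 2: combine D1, [D2/(1+D2*D3)] in parallel; result (s^4 + 9*s^3 + 15*s^2 - 5*s + 36)/(3*s^4 + 10*s^3 + 12*s^2 - 30*s - 11)
Step 3: reduce the feedback loop with forward (D1+[D2/(1+D2*D3)]) and return D4; result (4*s^4 + 36*s^3 + 60*s^2 - 20*s + 144)/(13*s^4 + 49*s^3 + 63*s^2 - 125*s - 8)
Evaluating the step-3 result (the overall T(s)) at s = 0 gives T(0) = 144/(-8) = -18.

Answer: -18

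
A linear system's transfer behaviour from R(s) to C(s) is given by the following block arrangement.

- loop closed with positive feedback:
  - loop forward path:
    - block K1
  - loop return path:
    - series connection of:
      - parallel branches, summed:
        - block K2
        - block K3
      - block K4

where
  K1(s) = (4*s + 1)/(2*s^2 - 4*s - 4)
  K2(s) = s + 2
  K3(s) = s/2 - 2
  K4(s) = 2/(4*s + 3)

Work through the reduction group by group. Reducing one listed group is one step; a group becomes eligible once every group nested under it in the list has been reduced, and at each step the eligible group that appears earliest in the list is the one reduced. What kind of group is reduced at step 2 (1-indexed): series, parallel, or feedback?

(1) reduce the parallel group K2, K3
(2) combine (K2+K3), K4 in series
(3) collapse the loop (K1 forward, ((K2+K3)*K4) return)
So the answer for step 2 is series.

Therefore the answer is series.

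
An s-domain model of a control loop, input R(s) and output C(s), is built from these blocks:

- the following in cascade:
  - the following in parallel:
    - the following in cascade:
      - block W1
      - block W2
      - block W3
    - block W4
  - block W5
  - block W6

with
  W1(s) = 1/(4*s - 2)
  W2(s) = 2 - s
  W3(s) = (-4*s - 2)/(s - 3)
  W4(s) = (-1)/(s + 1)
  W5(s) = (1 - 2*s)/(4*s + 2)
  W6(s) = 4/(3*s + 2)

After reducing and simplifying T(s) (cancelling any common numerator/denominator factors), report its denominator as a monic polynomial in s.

(1) combine W1, W2, W3 in series = (2*s^2 - 3*s - 2)/(2*s^2 - 7*s + 3)
(2) reduce the parallel group (W1*W2*W3), W4 = (2*s^3 - 3*s^2 + 2*s - 5)/(2*s^3 - 5*s^2 - 4*s + 3)
(3) reduce the series chain ((W1*W2*W3)+W4), W5, W6 = (-4*s^3 + 6*s^2 - 4*s + 10)/(6*s^4 - 5*s^3 - 30*s^2 - 25*s - 6)
T(s) is the step-3 result (common factors already cancelled). Leading coefficient of the denominator: 6. Divide through by 6 for the monic polynomial.

Answer: s^4 - 5*s^3/6 - 5*s^2 - 25*s/6 - 1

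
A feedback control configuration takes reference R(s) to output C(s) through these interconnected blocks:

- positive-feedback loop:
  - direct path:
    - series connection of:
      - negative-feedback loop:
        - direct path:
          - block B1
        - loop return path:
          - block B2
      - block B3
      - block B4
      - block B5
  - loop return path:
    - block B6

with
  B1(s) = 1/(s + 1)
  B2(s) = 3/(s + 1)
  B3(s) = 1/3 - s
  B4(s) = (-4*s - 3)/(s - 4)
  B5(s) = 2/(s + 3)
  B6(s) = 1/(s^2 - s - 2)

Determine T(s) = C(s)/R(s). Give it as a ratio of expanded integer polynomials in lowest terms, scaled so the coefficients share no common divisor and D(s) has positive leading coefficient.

Answer: (24*s^4 - 14*s^3 - 64*s^2 - 14*s + 12)/(3*s^5 - 3*s^4 - 36*s^3 - 48*s^2 + 14*s + 294)

Working:
1. collapse the loop (B1 forward, B2 return), giving (s + 1)/(s^2 + 2*s + 4)
2. series reduction of [B1/(1+B1*B2)], B3, B4, B5, giving (24*s^3 + 34*s^2 + 4*s - 6)/(3*s^4 + 3*s^3 - 30*s^2 - 84*s - 144)
3. reduce the feedback loop with forward ([B1/(1+B1*B2)]*B3*B4*B5) and return B6; the result is T(s) itself (integer coefficients, no common factor, positive leading denominator coefficient)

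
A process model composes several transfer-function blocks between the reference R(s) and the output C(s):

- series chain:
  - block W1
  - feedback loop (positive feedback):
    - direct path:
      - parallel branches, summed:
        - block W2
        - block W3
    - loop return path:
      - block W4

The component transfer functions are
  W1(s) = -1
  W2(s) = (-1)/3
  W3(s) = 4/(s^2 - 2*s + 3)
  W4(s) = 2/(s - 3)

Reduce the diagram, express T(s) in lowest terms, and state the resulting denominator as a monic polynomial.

Answer: s^3 - 13*s^2/3 + 23*s/3 - 15

Working:
(1) reduce the parallel group W2, W3 gives (-s^2 + 2*s + 9)/(3*s^2 - 6*s + 9)
(2) feedback reduction of (W2+W3), W4 gives (-s^3 + 5*s^2 + 3*s - 27)/(3*s^3 - 13*s^2 + 23*s - 45)
(3) reduce the series chain W1, [(W2+W3)/(1-(W2+W3)*W4)] gives (s^3 - 5*s^2 - 3*s + 27)/(3*s^3 - 13*s^2 + 23*s - 45)
That last expression is T(s), already simplified. Scaling its denominator by 1/3 (the reciprocal of the leading coefficient) yields the monic denominator.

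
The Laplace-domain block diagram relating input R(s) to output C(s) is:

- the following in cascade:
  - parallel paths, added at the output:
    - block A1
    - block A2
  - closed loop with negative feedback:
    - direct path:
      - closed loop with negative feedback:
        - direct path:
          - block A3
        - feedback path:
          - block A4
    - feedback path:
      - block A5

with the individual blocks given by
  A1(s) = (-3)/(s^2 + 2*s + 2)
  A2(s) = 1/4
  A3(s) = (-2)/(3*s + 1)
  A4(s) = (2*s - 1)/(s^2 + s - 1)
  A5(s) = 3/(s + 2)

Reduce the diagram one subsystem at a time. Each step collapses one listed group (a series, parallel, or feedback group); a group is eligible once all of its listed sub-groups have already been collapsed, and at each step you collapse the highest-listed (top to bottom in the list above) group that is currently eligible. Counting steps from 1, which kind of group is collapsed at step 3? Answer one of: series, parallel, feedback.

Step 1: reduce the parallel group A1, A2
Step 2: feedback reduction of A3, A4
Step 3: close the feedback loop around [A3/(1+A3*A4)], A5
Step 4: series reduction of (A1+A2), [[A3/(1+A3*A4)]/(1+[A3/(1+A3*A4)]*A5)]
Step 3 collapses a feedback group.

Hence the answer: feedback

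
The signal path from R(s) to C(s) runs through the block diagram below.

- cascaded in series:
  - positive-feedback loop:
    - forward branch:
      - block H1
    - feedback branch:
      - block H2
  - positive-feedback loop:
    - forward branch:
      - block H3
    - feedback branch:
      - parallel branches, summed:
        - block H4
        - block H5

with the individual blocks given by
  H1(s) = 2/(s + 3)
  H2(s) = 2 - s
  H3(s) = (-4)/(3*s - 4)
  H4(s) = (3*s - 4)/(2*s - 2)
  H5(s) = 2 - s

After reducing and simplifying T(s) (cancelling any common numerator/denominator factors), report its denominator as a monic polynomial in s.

Answer: s^3 - 34*s^2/3 + 47*s/3 - 4

Working:
Step 1 - feedback reduction of H1, H2 gives 2/(3*s - 1)
Step 2 - parallel reduction of H4, H5 gives (-2*s^2 + 9*s - 8)/(2*s - 2)
Step 3 - reduce the feedback loop with forward H3 and return (H4+H5) gives (4*s - 4)/(s^2 - 11*s + 12)
Step 4 - cascade [H1/(1-H1*H2)], [H3/(1-H3*(H4+H5))] gives (8*s - 8)/(3*s^3 - 34*s^2 + 47*s - 12)
T(s) is the step-4 result (common factors already cancelled). Leading coefficient of the denominator: 3. Divide through by 3 for the monic polynomial.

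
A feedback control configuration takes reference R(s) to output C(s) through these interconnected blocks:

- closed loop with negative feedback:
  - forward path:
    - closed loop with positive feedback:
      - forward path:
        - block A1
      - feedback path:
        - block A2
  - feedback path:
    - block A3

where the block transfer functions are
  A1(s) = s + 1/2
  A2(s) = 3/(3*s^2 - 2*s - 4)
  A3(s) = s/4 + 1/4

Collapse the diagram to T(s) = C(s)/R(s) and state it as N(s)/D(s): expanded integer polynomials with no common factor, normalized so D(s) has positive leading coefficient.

1. feedback reduction of A1, A2 = (6*s^3 - s^2 - 10*s - 4)/(6*s^2 - 10*s - 11)
2. collapse the loop ([A1/(1-A1*A2)] forward, A3 return); the result is T(s) itself (integer coefficients, no common factor, positive leading denominator coefficient)

Final answer: (24*s^3 - 4*s^2 - 40*s - 16)/(6*s^4 + 5*s^3 + 13*s^2 - 54*s - 48)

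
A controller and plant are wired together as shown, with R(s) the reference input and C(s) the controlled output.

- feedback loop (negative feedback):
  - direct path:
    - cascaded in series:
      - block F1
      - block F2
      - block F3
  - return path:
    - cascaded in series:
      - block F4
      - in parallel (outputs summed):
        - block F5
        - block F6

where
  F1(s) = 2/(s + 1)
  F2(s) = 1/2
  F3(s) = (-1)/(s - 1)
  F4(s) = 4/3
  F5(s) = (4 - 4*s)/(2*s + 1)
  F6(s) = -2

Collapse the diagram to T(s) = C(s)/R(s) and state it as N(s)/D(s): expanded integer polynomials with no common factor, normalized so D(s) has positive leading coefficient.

[1] cascade F1, F2, F3, giving (-1)/(s^2 - 1)
[2] combine F5, F6 in parallel, giving (2 - 8*s)/(2*s + 1)
[3] cascade F4, (F5+F6), giving (8 - 32*s)/(6*s + 3)
[4] reduce the feedback loop with forward (F1*F2*F3) and return (F4*(F5+F6)); the result is T(s) itself (integer coefficients, no common factor, positive leading denominator coefficient)

Hence the answer: (-6*s - 3)/(6*s^3 + 3*s^2 + 26*s - 11)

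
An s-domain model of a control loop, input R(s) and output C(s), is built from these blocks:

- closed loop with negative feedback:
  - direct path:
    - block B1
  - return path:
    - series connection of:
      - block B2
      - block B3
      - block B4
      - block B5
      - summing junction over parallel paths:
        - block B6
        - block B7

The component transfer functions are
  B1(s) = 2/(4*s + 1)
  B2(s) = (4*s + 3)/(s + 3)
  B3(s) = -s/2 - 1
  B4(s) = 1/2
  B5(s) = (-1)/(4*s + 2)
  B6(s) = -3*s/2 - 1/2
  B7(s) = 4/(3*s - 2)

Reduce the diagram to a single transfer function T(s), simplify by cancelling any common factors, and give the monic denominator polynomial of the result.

Answer: s^4 + 505*s^3/156 - 5*s^2/156 - 2*s/3 + 1/13

Working:
[1] combine B6, B7 in parallel; result (-9*s^2 + 3*s + 10)/(6*s - 4)
[2] cascade B2, B3, B4, B5, (B6+B7); result (-36*s^4 - 87*s^3 + 19*s^2 + 128*s + 60)/(96*s^3 + 272*s^2 - 80*s - 96)
[3] close the feedback loop around B1, (B2*B3*B4*B5*(B6+B7)); result (96*s^3 + 272*s^2 - 80*s - 96)/(156*s^4 + 505*s^3 - 5*s^2 - 104*s + 12)
That last expression is T(s), already simplified. Scaling its denominator by 1/156 (the reciprocal of the leading coefficient) yields the monic denominator.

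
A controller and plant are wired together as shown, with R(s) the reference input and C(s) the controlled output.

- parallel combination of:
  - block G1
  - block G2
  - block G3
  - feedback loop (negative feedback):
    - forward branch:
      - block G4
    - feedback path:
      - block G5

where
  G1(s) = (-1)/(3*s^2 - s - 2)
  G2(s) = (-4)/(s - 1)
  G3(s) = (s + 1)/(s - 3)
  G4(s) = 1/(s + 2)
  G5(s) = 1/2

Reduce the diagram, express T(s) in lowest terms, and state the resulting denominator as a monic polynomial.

(1) collapse the loop (G4 forward, G5 return) gives 2/(2*s + 5)
(2) parallel reduction of G1, G2, G3, [G4/(1+G4*G5)] gives (6*s^4 + s^3 - 22*s^2 + 172*s + 137)/(6*s^4 - 5*s^3 - 48*s^2 + 17*s + 30)
Step 2 gives the fully reduced T(s), with no common factor left to cancel. The denominator's leading coefficient is 6, so divide each of its coefficients by 6 to get the monic form.

Final answer: s^4 - 5*s^3/6 - 8*s^2 + 17*s/6 + 5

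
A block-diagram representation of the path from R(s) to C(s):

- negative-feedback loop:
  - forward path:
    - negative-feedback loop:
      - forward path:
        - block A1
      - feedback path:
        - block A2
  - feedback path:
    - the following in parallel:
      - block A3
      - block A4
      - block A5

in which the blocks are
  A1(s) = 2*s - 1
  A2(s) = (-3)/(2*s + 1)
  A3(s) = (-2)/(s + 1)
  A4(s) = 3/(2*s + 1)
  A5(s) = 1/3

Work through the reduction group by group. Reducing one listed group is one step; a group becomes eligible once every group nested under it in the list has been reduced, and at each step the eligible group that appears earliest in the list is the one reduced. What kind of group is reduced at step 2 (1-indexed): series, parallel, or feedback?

Step 1: close the feedback loop around A1, A2
Step 2: combine A3, A4, A5 in parallel
Step 3: collapse the loop ([A1/(1+A1*A2)] forward, (A3+A4+A5) return)
So the answer for step 2 is parallel.

Final answer: parallel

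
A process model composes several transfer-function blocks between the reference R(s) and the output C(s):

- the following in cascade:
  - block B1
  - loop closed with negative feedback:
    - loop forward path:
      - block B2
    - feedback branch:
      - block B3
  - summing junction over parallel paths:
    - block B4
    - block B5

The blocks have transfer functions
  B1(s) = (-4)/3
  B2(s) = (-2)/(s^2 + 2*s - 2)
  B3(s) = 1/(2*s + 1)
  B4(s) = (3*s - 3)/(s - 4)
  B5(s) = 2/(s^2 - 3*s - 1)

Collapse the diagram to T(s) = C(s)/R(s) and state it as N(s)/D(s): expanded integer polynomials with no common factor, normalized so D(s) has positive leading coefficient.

Step 1: close the feedback loop around B2, B3 -> (-4*s - 2)/(2*s^3 + 5*s^2 - 2*s - 4)
Step 2: parallel reduction of B4, B5 -> (3*s^3 - 12*s^2 + 8*s - 5)/(s^3 - 7*s^2 + 11*s + 4)
Step 3: reduce the series chain B1, [B2/(1+B2*B3)], (B4+B5), giving the overall T(s)

Answer: (48*s^4 - 168*s^3 + 32*s^2 - 16*s - 40)/(6*s^6 - 27*s^5 - 45*s^4 + 219*s^3 + 78*s^2 - 156*s - 48)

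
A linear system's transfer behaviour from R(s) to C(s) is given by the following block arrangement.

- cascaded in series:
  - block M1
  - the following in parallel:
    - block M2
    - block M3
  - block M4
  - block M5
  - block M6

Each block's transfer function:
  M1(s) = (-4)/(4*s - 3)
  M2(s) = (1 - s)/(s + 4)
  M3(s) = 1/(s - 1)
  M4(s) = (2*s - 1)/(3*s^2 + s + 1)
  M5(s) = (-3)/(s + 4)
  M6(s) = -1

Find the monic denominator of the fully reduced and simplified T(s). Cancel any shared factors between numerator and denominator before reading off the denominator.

The answer is s^6 + 79*s^5/12 + 31*s^4/6 - 19*s^3 + 67*s^2/12 - 10*s/3 + 4.

Reasoning:
[1] sum the parallel branches M2, M3 = (-s^2 + 3*s + 3)/(s^2 + 3*s - 4)
[2] combine M1, (M2+M3), M4, M5, M6 in series = (24*s^3 - 84*s^2 - 36*s + 36)/(12*s^6 + 79*s^5 + 62*s^4 - 228*s^3 + 67*s^2 - 40*s + 48)
No further cancellation is possible in the step-2 result, so that is T(s). Its denominator becomes monic after dividing by the leading coefficient 12.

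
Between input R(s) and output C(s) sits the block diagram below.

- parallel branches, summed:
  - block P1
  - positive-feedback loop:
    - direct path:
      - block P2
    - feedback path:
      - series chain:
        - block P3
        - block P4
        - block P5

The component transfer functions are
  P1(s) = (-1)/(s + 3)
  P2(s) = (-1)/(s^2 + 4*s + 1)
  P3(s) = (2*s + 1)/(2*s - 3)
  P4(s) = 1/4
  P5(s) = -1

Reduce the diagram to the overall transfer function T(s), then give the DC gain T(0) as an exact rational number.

The answer is -49/39.

Reasoning:
Step 1 - multiply P3, P4, P5 (series); result (-2*s - 1)/(8*s - 12)
Step 2 - collapse the loop (P2 forward, (P3*P4*P5) return); result (12 - 8*s)/(8*s^3 + 20*s^2 - 42*s - 13)
Step 3 - add P1, [P2/(1-P2*(P3*P4*P5))] (parallel); result (-8*s^3 - 28*s^2 + 30*s + 49)/(8*s^4 + 44*s^3 + 18*s^2 - 139*s - 39)
Evaluating the step-3 result (the overall T(s)) at s = 0 gives T(0) = 49/(-39) = -49/39.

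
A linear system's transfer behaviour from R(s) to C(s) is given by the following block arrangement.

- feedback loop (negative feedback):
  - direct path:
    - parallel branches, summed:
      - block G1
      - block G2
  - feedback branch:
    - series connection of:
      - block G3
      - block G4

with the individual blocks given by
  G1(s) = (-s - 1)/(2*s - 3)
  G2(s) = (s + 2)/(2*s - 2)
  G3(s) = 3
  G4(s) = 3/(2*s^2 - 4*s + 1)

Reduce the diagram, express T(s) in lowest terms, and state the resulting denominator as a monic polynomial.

Reducing step by step:

(1) combine G1, G2 in parallel: (s - 4)/(4*s^2 - 10*s + 6)
(2) reduce the series chain G3, G4: 9/(2*s^2 - 4*s + 1)
(3) reduce the feedback loop with forward (G1+G2) and return (G3*G4): (2*s^3 - 12*s^2 + 17*s - 4)/(8*s^4 - 36*s^3 + 56*s^2 - 25*s - 30)
T(s) is the step-3 result (common factors already cancelled). Leading coefficient of the denominator: 8. Divide through by 8 for the monic polynomial.

Answer: s^4 - 9*s^3/2 + 7*s^2 - 25*s/8 - 15/4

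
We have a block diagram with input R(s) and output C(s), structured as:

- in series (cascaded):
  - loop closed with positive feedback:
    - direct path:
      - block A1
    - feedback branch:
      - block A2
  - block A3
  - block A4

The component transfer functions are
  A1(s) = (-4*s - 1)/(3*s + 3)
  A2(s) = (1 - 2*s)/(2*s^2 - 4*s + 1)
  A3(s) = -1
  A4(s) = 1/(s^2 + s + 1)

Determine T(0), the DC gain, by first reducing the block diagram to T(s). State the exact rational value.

Step 1: collapse the loop (A1 forward, A2 return) = (-8*s^3 + 14*s^2 - 1)/(6*s^3 - 14*s^2 - 7*s + 4)
Step 2: reduce the series chain [A1/(1-A1*A2)], A3, A4 = (8*s^3 - 14*s^2 + 1)/(6*s^5 - 8*s^4 - 15*s^3 - 17*s^2 - 3*s + 4)
Evaluating the step-2 result (the overall T(s)) at s = 0 gives T(0) = 1/4.

Final answer: 1/4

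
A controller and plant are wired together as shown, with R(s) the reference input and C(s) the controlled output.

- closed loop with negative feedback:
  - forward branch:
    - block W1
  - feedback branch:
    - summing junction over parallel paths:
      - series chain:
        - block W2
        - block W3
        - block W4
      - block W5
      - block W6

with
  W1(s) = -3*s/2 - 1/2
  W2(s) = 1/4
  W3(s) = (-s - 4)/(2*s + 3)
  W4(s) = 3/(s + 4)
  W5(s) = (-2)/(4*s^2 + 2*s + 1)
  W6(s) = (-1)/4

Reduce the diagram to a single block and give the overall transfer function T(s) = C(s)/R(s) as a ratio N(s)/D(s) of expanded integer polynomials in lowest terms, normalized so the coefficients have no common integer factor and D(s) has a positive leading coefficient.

Reducing step by step:

Step 1. multiply W2, W3, W4 (series) -> (-3)/(8*s + 12)
Step 2. parallel reduction of (W2*W3*W4), W5, W6 -> (-4*s^3 - 14*s^2 - 15*s - 15)/(16*s^3 + 32*s^2 + 16*s + 6)
Step 3. close the feedback loop around W1, ((W2*W3*W4)+W5+W6); the result is T(s) itself (integer coefficients, no common factor, positive leading denominator coefficient)

Answer: (-48*s^4 - 112*s^3 - 80*s^2 - 34*s - 6)/(12*s^4 + 78*s^3 + 123*s^2 + 92*s + 27)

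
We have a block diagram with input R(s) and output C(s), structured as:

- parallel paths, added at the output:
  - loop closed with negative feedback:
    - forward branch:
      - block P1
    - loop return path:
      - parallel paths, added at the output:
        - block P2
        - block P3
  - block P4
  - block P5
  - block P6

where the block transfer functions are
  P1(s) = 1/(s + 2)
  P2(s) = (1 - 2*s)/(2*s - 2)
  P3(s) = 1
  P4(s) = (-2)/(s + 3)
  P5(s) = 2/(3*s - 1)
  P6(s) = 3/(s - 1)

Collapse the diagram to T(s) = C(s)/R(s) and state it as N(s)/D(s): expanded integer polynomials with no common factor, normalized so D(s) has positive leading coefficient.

Step 1 - sum the parallel branches P2, P3; result (-1)/(2*s - 2)
Step 2 - reduce the feedback loop with forward P1 and return (P2+P3); result (2*s - 2)/(2*s^2 + 2*s - 5)
Step 3 - parallel reduction of [P1/(1+P1*(P2+P3))], P4, P5, P6; the result is T(s) itself (integer coefficients, no common factor, positive leading denominator coefficient)

Hence the answer: (16*s^4 + 86*s^3 - 19*s^2 - 186*s + 79)/(6*s^5 + 16*s^4 - 27*s^3 - 41*s^2 + 61*s - 15)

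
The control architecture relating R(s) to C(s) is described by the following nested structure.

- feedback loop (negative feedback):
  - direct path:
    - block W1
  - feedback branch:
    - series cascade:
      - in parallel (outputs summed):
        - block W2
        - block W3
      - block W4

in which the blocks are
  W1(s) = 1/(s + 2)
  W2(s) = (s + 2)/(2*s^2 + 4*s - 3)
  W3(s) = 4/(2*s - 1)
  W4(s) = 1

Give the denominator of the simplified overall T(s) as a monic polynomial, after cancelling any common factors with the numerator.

Reducing step by step:

Step 1: reduce the parallel group W2, W3, giving (10*s^2 + 19*s - 14)/(4*s^3 + 6*s^2 - 10*s + 3)
Step 2: multiply (W2+W3), W4 (series), giving (10*s^2 + 19*s - 14)/(4*s^3 + 6*s^2 - 10*s + 3)
Step 3: collapse the loop (W1 forward, ((W2+W3)*W4) return), giving (4*s^3 + 6*s^2 - 10*s + 3)/(4*s^4 + 14*s^3 + 12*s^2 + 2*s - 8)
No further cancellation is possible in the step-3 result, so that is T(s). Its denominator becomes monic after dividing by the leading coefficient 4.

Answer: s^4 + 7*s^3/2 + 3*s^2 + s/2 - 2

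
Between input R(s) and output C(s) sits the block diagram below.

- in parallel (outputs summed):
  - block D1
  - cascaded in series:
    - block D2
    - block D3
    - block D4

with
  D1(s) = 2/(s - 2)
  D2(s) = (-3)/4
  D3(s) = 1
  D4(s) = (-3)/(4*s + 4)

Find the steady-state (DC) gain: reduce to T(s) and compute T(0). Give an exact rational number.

Reducing step by step:

Step 1: combine D2, D3, D4 in series -> 9/(16*s + 16)
Step 2: parallel reduction of D1, (D2*D3*D4) -> (41*s + 14)/(16*s^2 - 16*s - 32)
Step 2 gives the overall T(s). Then T(0) = 14/(-32) = -7/16.

Answer: -7/16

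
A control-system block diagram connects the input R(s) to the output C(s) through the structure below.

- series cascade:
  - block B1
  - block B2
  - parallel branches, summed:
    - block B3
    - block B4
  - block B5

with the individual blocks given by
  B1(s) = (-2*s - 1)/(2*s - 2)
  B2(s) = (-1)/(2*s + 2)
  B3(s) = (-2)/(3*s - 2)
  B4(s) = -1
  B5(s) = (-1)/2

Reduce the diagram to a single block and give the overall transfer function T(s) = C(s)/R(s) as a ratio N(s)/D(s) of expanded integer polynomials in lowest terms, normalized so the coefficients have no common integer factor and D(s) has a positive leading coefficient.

Answer: (6*s^2 + 3*s)/(24*s^3 - 16*s^2 - 24*s + 16)

Working:
Step 1. sum the parallel branches B3, B4 gives (-3*s)/(3*s - 2)
Step 2. cascade B1, B2, (B3+B4), B5 - this is the overall T(s), already in the required normalized form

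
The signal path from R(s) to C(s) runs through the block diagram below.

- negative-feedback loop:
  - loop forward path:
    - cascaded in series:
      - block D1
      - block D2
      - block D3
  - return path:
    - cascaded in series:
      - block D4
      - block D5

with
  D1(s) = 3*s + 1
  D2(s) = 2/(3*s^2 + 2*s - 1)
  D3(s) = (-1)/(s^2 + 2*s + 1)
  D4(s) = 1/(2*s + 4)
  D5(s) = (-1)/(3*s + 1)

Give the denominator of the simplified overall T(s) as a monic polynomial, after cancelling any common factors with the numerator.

Reducing step by step:

Step 1: combine D1, D2, D3 in series; result (-6*s - 2)/(3*s^4 + 8*s^3 + 6*s^2 - 1)
Step 2: cascade D4, D5; result (-1)/(6*s^2 + 14*s + 4)
Step 3: apply the feedback formula to (D1*D2*D3), (D4*D5); result (-6*s^2 - 14*s - 4)/(3*s^5 + 14*s^4 + 22*s^3 + 12*s^2 - s - 1)
The result of step 3 is T(s) in lowest terms. Its denominator has leading coefficient 3; dividing the denominator through by 3 makes it monic.

Answer: s^5 + 14*s^4/3 + 22*s^3/3 + 4*s^2 - s/3 - 1/3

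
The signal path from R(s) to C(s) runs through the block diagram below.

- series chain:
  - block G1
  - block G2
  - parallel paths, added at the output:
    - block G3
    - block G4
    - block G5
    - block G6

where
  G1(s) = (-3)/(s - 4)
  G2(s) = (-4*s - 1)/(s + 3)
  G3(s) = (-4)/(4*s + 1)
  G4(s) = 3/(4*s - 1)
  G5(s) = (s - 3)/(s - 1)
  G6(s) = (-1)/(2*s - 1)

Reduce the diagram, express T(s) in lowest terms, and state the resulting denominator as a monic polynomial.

First reduce the diagram to T(s).

(1) sum the parallel branches G3, G4, G5, G6 -> (32*s^4 - 136*s^3 + 88*s^2 - 17*s + 3)/(32*s^4 - 48*s^3 + 14*s^2 + 3*s - 1)
(2) reduce the series chain G1, G2, (G3+G4+G5+G6) -> (96*s^4 - 408*s^3 + 264*s^2 - 51*s + 9)/(8*s^5 - 22*s^4 - 75*s^3 + 160*s^2 - 83*s + 12)
Step 2 gives the fully reduced T(s), with no common factor left to cancel. The denominator's leading coefficient is 8, so divide each of its coefficients by 8 to get the monic form.

Answer: s^5 - 11*s^4/4 - 75*s^3/8 + 20*s^2 - 83*s/8 + 3/2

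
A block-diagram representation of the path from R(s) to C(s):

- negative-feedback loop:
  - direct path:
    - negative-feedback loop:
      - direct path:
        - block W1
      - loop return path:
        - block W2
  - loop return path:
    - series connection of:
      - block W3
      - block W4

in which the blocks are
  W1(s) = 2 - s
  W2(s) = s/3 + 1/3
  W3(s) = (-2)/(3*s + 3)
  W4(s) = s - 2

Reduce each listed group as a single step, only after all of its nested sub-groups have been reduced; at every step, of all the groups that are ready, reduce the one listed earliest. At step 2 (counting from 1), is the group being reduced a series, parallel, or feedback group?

[1] reduce the feedback loop with forward W1 and return W2
[2] combine W3, W4 in series
[3] close the feedback loop around [W1/(1+W1*W2)], (W3*W4)
At step 2 the group reduced is series.

Therefore the answer is series.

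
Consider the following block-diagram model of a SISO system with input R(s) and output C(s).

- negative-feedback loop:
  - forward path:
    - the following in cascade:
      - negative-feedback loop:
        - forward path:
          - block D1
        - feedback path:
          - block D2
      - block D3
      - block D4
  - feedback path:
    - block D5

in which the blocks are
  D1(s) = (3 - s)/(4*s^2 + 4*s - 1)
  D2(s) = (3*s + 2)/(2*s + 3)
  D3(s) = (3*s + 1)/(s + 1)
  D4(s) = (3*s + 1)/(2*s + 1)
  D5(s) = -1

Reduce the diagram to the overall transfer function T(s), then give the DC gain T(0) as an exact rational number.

Step 1 - reduce the feedback loop with forward D1 and return D2 -> (-2*s^2 + 3*s + 9)/(8*s^3 + 17*s^2 + 17*s + 3)
Step 2 - series reduction of [D1/(1+D1*D2)], D3, D4 -> (-18*s^4 + 15*s^3 + 97*s^2 + 57*s + 9)/(16*s^5 + 58*s^4 + 93*s^3 + 74*s^2 + 26*s + 3)
Step 3 - close the feedback loop around ([D1/(1+D1*D2)]*D3*D4), D5 -> (-18*s^4 + 15*s^3 + 97*s^2 + 57*s + 9)/(16*s^5 + 76*s^4 + 78*s^3 - 23*s^2 - 31*s - 6)
Step 3 gives the overall T(s). Then T(0) = 9/(-6) = -3/2.

Answer: -3/2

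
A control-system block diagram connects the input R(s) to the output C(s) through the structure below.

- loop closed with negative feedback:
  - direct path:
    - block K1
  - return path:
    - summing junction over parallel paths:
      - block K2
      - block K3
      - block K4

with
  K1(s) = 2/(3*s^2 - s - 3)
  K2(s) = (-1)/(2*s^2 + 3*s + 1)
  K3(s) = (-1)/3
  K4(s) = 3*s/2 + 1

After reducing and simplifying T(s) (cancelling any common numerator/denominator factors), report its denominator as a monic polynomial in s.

[1] reduce the parallel group K2, K3, K4 -> (18*s^3 + 35*s^2 + 21*s - 2)/(12*s^2 + 18*s + 6)
[2] close the feedback loop around K1, (K2+K3+K4) -> (12*s^2 + 18*s + 6)/(18*s^4 + 39*s^3 + 17*s^2 - 9*s - 11)
That last expression is T(s), already simplified. Scaling its denominator by 1/18 (the reciprocal of the leading coefficient) yields the monic denominator.

Final answer: s^4 + 13*s^3/6 + 17*s^2/18 - s/2 - 11/18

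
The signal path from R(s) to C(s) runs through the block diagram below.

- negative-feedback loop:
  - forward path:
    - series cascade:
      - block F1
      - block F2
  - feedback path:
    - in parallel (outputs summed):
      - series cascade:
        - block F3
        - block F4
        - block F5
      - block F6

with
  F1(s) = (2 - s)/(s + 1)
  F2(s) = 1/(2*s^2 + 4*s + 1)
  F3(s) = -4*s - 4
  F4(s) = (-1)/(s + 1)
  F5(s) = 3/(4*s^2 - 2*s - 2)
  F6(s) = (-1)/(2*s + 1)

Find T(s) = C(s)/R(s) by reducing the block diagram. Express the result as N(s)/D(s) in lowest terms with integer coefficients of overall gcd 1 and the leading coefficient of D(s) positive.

Step 1. multiply F1, F2 (series): (2 - s)/(2*s^3 + 6*s^2 + 5*s + 1)
Step 2. multiply F3, F4, F5 (series): 6/(2*s^2 - s - 1)
Step 3. reduce the parallel group (F3*F4*F5), F6: (7 - s)/(2*s^2 - s - 1)
Step 4. collapse the loop ((F1*F2) forward, ((F3*F4*F5)+F6) return), giving the overall T(s)

Final answer: (-2*s^3 + 5*s^2 - s - 2)/(4*s^5 + 10*s^4 + 2*s^3 - 8*s^2 - 15*s + 13)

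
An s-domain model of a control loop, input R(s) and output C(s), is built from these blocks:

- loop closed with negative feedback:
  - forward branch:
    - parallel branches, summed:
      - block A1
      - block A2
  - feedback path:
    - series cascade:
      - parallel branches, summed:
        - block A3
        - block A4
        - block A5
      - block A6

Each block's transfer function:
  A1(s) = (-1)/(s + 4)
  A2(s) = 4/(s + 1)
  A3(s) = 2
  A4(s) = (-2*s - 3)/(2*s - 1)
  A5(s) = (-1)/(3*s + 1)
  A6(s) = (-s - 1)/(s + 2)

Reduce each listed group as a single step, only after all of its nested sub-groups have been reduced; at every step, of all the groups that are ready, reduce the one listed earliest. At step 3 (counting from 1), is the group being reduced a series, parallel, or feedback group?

Step 1: reduce the parallel group A1, A2
Step 2: add A3, A4, A5 (parallel)
Step 3: multiply (A3+A4+A5), A6 (series)
Step 4: collapse the loop ((A1+A2) forward, ((A3+A4+A5)*A6) return)
Step 3: series.

Therefore the answer is series.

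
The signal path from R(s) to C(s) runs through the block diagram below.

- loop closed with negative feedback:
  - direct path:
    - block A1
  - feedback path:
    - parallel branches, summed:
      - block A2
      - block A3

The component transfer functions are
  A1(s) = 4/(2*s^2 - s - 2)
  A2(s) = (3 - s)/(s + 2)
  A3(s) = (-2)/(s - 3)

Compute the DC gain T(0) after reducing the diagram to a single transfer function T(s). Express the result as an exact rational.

Step 1: combine A2, A3 in parallel = (-s^2 + 4*s - 13)/(s^2 - s - 6)
Step 2: reduce the feedback loop with forward A1 and return (A2+A3) = (4*s^2 - 4*s - 24)/(2*s^4 - 3*s^3 - 17*s^2 + 24*s - 40)
Evaluating the step-2 result (the overall T(s)) at s = 0 gives T(0) = -24/(-40) = 3/5.

Therefore the answer is 3/5.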